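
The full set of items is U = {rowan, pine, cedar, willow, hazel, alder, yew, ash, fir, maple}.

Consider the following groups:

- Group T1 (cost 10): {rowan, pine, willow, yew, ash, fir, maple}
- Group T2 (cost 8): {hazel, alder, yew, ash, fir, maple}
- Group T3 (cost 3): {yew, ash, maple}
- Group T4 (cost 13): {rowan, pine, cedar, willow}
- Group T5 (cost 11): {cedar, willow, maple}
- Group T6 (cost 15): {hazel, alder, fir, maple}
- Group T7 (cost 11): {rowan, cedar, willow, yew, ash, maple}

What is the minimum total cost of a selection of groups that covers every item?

21

T2, T4 together cover every item (T2 ∪ T4 = {rowan, pine, cedar, willow, hazel, alder, yew, ash, fir, maple}); total cost 8 + 13 = 21.
The greedy pick T3, T1, T2, T5 costs 32; no covering selection beats 21.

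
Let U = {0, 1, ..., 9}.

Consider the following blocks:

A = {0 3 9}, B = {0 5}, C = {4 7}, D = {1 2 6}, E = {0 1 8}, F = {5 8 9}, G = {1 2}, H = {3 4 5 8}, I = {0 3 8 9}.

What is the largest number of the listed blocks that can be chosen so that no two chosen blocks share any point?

3

B, C, D are pairwise disjoint (B={0,5}; C={4,7}; D={1,2,6}).
Every remaining block overlaps one of these, and no 4 of the listed blocks are pairwise disjoint, so 3 is the maximum.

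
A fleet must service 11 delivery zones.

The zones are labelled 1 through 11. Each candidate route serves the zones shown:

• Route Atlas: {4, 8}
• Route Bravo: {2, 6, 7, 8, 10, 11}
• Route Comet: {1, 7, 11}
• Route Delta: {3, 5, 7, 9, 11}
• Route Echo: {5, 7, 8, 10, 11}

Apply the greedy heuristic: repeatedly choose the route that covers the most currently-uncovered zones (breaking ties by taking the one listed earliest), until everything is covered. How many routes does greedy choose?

Greedy: pick Bravo (covers 6 new) → pick Delta (covers 3 new) → pick Atlas (covers 1 new) → pick Comet (covers 1 new). Total picks: 4.

4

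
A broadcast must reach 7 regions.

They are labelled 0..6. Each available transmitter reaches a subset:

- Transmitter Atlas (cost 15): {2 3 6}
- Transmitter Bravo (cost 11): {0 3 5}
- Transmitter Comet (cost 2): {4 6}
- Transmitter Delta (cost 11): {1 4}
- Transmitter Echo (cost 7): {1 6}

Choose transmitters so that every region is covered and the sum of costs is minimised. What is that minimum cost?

35

Atlas, Bravo, Comet, Echo together cover every region (Atlas ∪ Bravo ∪ Comet ∪ Echo = {0, 1, 2, 3, 4, 5, 6}); total cost 15 + 11 + 2 + 7 = 35.
No covering selection has total cost below 35.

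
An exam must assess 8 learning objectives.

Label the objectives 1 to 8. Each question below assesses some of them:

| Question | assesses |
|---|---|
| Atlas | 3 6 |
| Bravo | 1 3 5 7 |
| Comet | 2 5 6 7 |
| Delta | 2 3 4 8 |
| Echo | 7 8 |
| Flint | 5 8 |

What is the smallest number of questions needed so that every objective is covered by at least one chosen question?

Take {Atlas, Bravo, Delta}. Their union is {1, 2, 3, 4, 5, 6, 7, 8}, which is all 8 objectives.
Only Bravo contains 1, so Bravo is forced; the remaining 4 objectives need at least 2 more questions (each remaining question adds at most 3) — so at least 3 questions are needed, and 3 is optimal.

3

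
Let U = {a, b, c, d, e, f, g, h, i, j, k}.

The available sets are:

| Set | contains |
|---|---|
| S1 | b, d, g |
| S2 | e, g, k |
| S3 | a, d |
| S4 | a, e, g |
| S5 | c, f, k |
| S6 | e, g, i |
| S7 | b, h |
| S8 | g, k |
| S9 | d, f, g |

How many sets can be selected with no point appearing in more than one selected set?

4

S3, S5, S6, S7 are pairwise disjoint (S3={a,d}; S5={c,f,k}; S6={e,g,i}; S7={b,h}).
Every remaining set overlaps one of these, and no 5 of the listed sets are pairwise disjoint, so 4 is the maximum.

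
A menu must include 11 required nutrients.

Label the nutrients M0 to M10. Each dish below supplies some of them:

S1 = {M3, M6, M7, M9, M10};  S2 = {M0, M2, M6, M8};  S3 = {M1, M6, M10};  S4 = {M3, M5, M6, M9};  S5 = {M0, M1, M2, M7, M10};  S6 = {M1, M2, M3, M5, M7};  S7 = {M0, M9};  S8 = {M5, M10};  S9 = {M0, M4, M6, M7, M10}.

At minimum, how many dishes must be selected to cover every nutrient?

4

Take {S2, S4, S5, S9}. Their union is {M0, M1, M2, M3, M4, M5, M6, M7, M8, M9, M10}, which is all 11 nutrients.
No 3 of the 9 dishes cover everything (all 84 combinations miss at least one nutrient), so 4 is optimal.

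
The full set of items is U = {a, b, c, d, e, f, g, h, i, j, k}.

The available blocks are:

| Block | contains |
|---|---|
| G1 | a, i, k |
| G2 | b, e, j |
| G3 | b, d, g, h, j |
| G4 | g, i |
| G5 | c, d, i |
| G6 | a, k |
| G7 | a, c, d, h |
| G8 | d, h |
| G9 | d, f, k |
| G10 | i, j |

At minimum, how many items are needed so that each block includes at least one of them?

Take T = {d, e, i, k}. Each listed block contains at least one of these, so T is a hitting set of size 4.
The blocks G2, G4, G6, G8 are pairwise disjoint, so any hitting set needs a separate item for each — at least 4. Hence 4 is optimal.

4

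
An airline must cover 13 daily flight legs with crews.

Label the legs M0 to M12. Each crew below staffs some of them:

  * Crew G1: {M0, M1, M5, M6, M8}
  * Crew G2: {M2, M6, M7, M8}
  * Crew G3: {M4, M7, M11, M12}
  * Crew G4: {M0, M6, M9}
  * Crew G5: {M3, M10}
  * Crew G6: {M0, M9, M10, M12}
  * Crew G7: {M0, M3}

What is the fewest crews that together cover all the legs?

5

Take {G1, G2, G3, G4, G5}. Their union is {M0, M1, M2, M3, M4, M5, M6, M7, M8, M9, M10, M11, M12}, which is all 13 legs.
No 4 of the 7 crews cover everything (all 35 combinations miss at least one leg), so 5 is optimal.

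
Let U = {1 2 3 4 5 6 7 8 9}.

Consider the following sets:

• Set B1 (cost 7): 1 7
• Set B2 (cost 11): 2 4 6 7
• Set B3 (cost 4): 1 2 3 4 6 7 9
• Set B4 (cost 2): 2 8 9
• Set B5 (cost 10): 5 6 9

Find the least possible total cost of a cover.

16

B3, B4, B5 together cover every element (B3 ∪ B4 ∪ B5 = {1, 2, 3, 4, 5, 6, 7, 8, 9}); total cost 4 + 2 + 10 = 16.
No covering selection has total cost below 16.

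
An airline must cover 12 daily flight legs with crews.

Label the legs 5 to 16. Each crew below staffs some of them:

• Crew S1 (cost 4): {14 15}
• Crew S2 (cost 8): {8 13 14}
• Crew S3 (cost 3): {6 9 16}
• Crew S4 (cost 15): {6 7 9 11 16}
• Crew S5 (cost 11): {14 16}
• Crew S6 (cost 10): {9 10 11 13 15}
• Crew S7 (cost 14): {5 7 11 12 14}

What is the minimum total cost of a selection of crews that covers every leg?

35

S2, S3, S6, S7 together cover every leg (S2 ∪ S3 ∪ S6 ∪ S7 = {5, 6, 7, 8, 9, 10, 11, 12, 13, 14, 15, 16}); total cost 8 + 3 + 10 + 14 = 35.
The greedy pick S3, S1, S6, S7, S2 costs 39; no covering selection beats 35.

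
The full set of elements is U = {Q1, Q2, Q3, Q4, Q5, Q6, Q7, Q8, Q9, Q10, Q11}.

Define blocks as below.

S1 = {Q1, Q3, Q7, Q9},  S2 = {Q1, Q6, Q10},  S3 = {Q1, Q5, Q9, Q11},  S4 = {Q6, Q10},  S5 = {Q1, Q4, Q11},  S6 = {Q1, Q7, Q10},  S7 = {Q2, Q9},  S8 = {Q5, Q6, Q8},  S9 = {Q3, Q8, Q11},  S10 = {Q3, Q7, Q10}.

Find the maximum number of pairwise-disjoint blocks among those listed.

4

S5, S7, S8, S10 are pairwise disjoint (S5={Q1,Q4,Q11}; S7={Q2,Q9}; S8={Q5,Q6,Q8}; S10={Q3,Q7,Q10}).
Every remaining block overlaps one of these, and no 5 of the listed blocks are pairwise disjoint, so 4 is the maximum.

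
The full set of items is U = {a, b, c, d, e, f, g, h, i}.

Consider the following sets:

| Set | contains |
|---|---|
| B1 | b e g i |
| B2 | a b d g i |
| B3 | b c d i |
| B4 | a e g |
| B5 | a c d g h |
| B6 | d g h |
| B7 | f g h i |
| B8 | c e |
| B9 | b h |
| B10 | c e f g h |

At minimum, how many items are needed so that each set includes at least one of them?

The 3 items {b, e, g} hit every set.
No choice of 2 items meets every set, so 3 is the minimum.

3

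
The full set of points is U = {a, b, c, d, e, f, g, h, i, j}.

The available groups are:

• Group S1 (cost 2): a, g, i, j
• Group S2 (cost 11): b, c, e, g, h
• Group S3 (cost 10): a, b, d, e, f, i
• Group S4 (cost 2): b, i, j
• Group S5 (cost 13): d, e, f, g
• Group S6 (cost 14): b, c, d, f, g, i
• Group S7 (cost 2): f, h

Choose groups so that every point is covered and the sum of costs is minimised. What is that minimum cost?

S1, S2, S3 together cover every point (S1 ∪ S2 ∪ S3 = {a, b, c, d, e, f, g, h, i, j}); total cost 2 + 11 + 10 = 23.
The greedy pick S1, S7, S4, S3, S2 costs 27; no covering selection beats 23.

23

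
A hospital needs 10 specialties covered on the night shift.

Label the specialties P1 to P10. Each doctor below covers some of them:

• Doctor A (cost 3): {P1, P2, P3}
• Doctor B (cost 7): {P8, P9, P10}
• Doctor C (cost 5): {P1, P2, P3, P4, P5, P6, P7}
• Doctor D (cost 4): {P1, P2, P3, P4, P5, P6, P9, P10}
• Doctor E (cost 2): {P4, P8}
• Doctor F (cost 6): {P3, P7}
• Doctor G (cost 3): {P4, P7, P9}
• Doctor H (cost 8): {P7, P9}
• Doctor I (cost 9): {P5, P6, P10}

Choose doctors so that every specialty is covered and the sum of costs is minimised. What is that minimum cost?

9

D, E, G together cover every specialty (D ∪ E ∪ G = {P1, P2, P3, P4, P5, P6, P7, P8, P9, P10}); total cost 4 + 2 + 3 = 9.
No covering selection has total cost below 9.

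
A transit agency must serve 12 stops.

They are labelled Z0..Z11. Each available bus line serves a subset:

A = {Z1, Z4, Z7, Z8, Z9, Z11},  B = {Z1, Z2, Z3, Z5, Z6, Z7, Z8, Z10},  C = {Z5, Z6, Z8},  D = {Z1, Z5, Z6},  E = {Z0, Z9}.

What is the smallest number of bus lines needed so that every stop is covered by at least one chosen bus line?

3

A and B and E together: A ∪ B ∪ E = {Z0, Z1, Z2, Z3, Z4, Z5, Z6, Z7, Z8, Z9, Z10, Z11} — every stop is covered.
Only E contains Z0, so E is forced; the remaining 10 stops need at least 2 more bus lines (each remaining bus line adds at most 8) — so at least 3 bus lines are needed, and 3 is optimal.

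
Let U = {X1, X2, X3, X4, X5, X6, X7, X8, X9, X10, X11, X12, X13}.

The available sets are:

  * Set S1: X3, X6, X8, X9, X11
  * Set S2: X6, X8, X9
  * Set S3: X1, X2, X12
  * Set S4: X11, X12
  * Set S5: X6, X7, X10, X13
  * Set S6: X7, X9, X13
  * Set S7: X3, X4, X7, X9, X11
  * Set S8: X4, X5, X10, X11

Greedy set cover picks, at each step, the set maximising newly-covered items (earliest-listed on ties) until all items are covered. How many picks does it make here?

Greedy: pick S1 (covers 5 new) → pick S3 (covers 3 new) → pick S5 (covers 3 new) → pick S8 (covers 2 new). Total picks: 4.

4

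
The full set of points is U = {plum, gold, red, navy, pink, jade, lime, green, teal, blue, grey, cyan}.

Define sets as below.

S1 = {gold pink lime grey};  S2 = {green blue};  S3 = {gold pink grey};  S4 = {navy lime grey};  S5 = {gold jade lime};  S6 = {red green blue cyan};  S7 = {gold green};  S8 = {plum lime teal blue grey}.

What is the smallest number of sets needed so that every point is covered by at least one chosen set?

5

S3, S4, S5, S6, and S8 cover everything between them: the union {plum, gold, red, navy, pink, jade, lime, green, teal, blue, grey, cyan} is all of U.
No 4 of the 8 sets cover everything (all 70 combinations miss at least one point), so 5 is optimal.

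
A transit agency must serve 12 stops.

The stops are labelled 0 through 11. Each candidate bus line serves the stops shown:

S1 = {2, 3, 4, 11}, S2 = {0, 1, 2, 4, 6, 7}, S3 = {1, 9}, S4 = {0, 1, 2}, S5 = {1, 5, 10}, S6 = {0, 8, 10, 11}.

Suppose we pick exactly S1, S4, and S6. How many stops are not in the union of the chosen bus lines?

Union of S1, S4, S6 = {0, 1, 2, 3, 4, 8, 10, 11}.
Not covered: 5, 6, 7, 9 — 4 stops.

4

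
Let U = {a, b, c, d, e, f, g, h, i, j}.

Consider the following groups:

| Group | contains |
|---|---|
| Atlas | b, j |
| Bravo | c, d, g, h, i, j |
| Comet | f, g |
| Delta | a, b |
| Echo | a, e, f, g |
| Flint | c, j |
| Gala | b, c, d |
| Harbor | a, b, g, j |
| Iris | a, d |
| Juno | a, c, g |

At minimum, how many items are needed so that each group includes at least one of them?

4

T = {b, c, d, f} meets every group (each contains at least one member of T), and |T| = 4.
No choice of 3 items meets every group, so 4 is the minimum.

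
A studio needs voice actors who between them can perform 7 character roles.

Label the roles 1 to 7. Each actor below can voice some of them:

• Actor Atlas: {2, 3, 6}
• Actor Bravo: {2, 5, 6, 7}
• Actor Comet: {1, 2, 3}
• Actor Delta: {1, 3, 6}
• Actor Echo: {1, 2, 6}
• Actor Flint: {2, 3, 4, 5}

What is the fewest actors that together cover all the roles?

3

Take {Bravo, Delta, Flint}. Their union is {1, 2, 3, 4, 5, 6, 7}, which is all 7 roles.
Only Flint contains 4, so Flint is forced; the remaining 3 roles need at least 2 more actors (each remaining actor adds at most 2) — so at least 3 actors are needed, and 3 is optimal.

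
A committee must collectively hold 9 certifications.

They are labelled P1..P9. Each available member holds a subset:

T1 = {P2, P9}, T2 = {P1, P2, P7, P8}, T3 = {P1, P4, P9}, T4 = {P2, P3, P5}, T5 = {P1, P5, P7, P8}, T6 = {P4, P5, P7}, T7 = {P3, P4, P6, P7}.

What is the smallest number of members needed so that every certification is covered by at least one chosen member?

3

Take {T1, T5, T7}. Their union is {P1, P2, P3, P4, P5, P6, P7, P8, P9}, which is all 9 certifications.
Each member has at most 4 certifications, and 2·4 = 8 < 9 — so at least 3 members are needed, and 3 is optimal.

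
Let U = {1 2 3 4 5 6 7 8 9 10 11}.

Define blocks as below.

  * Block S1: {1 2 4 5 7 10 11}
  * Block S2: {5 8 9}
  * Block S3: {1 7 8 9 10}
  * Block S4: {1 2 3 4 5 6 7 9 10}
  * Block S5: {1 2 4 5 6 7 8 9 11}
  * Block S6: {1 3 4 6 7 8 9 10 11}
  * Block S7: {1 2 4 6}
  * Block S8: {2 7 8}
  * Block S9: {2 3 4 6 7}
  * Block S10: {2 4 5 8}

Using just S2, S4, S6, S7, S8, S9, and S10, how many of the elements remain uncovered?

Union of S2, S4, S6, S7, S8, S9, S10 = {1, 2, 3, 4, 5, 6, 7, 8, 9, 10, 11} — that's every element, so 0 are uncovered.

0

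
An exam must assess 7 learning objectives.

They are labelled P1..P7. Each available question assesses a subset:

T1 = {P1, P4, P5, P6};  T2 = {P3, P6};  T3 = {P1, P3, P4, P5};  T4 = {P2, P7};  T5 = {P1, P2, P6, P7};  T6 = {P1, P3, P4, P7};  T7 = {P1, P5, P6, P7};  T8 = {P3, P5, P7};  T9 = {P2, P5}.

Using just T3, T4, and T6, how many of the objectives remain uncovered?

Union of T3, T4, T6 = {P1, P2, P3, P4, P5, P7}.
Not covered: P6 — 1 objective.

1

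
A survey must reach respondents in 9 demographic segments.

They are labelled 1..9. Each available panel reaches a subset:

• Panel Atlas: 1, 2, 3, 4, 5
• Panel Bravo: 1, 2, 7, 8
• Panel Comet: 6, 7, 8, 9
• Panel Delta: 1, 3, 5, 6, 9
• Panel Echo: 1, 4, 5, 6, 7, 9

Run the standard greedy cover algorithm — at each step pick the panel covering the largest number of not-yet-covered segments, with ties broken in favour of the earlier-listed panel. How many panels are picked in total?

3

Greedy: pick Echo (covers 6 new) → pick Atlas (covers 2 new) → pick Bravo (covers 1 new). Total picks: 3.
(The true minimum cover uses only 2 panels, so greedy is not optimal here.)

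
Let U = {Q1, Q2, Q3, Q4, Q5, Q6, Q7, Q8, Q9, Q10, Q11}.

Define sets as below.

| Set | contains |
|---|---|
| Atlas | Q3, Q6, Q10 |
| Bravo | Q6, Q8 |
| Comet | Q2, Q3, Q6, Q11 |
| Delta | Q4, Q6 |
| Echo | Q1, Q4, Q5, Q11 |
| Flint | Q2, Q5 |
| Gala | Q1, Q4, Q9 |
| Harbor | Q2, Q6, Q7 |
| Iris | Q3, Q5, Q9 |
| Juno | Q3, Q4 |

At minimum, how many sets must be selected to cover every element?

Atlas, Bravo, Echo, Harbor, and Iris cover everything between them: the union {Q1, Q2, Q3, Q4, Q5, Q6, Q7, Q8, Q9, Q10, Q11} is all of U.
No 4 of the 10 sets cover everything (all 210 combinations miss at least one element), so 5 is optimal.

5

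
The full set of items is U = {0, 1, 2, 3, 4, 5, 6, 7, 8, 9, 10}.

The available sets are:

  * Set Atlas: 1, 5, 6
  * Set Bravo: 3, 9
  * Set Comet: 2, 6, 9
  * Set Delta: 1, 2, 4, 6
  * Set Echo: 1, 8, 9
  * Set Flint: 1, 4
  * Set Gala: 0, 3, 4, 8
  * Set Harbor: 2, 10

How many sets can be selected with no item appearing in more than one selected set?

Atlas, Bravo, Harbor are pairwise disjoint (Atlas={1,5,6}; Bravo={3,9}; Harbor={2,10}).
Every remaining set overlaps one of these, and no 4 of the listed sets are pairwise disjoint, so 3 is the maximum.

3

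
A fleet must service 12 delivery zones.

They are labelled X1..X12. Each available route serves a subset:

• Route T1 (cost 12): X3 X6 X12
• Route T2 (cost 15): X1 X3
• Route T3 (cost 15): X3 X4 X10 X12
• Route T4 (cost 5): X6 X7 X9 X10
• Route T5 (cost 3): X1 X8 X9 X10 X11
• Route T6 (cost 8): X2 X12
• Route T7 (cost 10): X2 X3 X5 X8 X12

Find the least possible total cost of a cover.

33

T3, T4, T5, T7 together cover every zone (T3 ∪ T4 ∪ T5 ∪ T7 = {X1, X2, X3, X4, X5, X6, X7, X8, X9, X10, X11, X12}); total cost 15 + 5 + 3 + 10 = 33.
No covering selection has total cost below 33.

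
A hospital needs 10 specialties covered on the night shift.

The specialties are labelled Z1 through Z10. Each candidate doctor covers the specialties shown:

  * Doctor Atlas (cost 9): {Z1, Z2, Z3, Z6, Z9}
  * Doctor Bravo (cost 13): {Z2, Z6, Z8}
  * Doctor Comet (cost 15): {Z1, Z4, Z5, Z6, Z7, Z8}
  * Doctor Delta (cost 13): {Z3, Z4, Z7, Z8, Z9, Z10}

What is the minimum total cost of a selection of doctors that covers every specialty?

37

Atlas, Comet, Delta together cover every specialty (Atlas ∪ Comet ∪ Delta = {Z1, Z2, Z3, Z4, Z5, Z6, Z7, Z8, Z9, Z10}); total cost 9 + 15 + 13 = 37.
No covering selection has total cost below 37.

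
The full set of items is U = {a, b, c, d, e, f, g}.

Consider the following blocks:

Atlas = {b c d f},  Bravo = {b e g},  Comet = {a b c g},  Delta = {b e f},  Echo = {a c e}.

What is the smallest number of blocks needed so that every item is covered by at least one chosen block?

3

Atlas and Comet and Echo together: Atlas ∪ Comet ∪ Echo = {a, b, c, d, e, f, g} — every item is covered.
Only Atlas contains d, so Atlas is forced; the remaining 3 items need at least 2 more blocks (each remaining block adds at most 2) — so at least 3 blocks are needed, and 3 is optimal.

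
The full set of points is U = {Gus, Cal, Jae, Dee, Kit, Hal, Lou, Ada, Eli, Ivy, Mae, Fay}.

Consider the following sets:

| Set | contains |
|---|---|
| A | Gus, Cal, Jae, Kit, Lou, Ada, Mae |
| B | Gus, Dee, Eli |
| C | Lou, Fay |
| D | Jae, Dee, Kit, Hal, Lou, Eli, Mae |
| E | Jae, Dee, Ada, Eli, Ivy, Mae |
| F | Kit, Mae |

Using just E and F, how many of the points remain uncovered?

Union of E, F = {Jae, Dee, Kit, Ada, Eli, Ivy, Mae}.
Not covered: Gus, Cal, Hal, Lou, Fay — 5 points.

5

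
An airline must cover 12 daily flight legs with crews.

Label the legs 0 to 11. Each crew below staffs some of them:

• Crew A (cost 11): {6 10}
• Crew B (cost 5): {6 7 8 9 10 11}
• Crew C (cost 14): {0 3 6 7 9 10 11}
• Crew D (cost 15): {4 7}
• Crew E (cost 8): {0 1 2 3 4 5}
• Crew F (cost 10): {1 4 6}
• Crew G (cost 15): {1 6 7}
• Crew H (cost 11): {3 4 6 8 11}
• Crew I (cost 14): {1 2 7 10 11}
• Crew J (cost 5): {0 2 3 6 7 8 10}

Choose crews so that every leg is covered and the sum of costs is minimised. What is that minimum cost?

B, E together cover every leg (B ∪ E = {0, 1, 2, 3, 4, 5, 6, 7, 8, 9, 10, 11}); total cost 5 + 8 = 13.
The greedy pick J, B, E costs 18; no covering selection beats 13.

13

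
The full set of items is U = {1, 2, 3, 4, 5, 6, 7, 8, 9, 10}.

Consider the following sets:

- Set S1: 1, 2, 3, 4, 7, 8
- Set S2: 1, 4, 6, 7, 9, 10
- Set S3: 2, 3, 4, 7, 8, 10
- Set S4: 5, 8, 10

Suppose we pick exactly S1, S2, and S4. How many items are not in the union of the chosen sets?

Union of S1, S2, S4 = {1, 2, 3, 4, 5, 6, 7, 8, 9, 10} — that's every item, so 0 are uncovered.

0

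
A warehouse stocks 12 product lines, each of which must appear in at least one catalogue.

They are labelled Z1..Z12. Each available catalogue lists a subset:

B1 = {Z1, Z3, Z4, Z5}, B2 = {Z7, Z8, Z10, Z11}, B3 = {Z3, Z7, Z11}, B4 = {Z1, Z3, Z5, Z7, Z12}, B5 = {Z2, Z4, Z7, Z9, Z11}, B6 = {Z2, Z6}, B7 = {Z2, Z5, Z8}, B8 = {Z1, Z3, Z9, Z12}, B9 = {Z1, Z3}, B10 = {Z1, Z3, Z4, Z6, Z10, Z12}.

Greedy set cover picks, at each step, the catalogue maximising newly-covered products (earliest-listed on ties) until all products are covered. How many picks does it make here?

3

Greedy: pick B10 (covers 6 new) → pick B5 (covers 4 new) → pick B7 (covers 2 new). Total picks: 3.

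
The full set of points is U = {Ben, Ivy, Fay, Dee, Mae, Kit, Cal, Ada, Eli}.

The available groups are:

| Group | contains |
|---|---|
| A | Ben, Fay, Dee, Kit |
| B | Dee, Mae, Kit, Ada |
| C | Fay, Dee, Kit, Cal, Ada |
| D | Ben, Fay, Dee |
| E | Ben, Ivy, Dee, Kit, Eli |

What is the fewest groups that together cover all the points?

3

Take {B, C, E}. Their union is {Ben, Ivy, Fay, Dee, Mae, Kit, Cal, Ada, Eli}, which is all 9 points.
Only E contains Ivy, so E is forced; the remaining 4 points need at least 2 more groups (each remaining group adds at most 3) — so at least 3 groups are needed, and 3 is optimal.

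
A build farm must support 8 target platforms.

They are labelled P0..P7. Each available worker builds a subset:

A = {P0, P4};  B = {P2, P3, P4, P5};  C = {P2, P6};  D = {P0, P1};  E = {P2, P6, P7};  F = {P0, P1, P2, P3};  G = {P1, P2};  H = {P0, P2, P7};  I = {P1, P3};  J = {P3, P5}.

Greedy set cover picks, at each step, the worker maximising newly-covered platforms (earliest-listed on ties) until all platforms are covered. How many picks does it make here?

Greedy: pick B (covers 4 new) → pick D (covers 2 new) → pick E (covers 2 new). Total picks: 3.

3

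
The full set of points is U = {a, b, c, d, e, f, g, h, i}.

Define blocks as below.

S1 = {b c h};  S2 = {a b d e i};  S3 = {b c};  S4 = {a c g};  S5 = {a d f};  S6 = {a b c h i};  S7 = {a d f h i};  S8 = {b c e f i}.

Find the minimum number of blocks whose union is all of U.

3

Take {S4, S7, S8}. Their union is {a, b, c, d, e, f, g, h, i}, which is all 9 points.
Only S4 contains g, so S4 is forced; the remaining 6 points need at least 2 more blocks (each remaining block adds at most 4) — so at least 3 blocks are needed, and 3 is optimal.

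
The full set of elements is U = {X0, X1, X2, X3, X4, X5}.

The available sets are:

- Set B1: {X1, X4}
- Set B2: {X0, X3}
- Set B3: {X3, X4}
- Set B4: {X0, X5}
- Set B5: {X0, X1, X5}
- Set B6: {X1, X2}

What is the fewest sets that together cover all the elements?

3

Take {B3, B4, B6}. Their union is {X0, X1, X2, X3, X4, X5}, which is all 6 elements.
Only B6 contains X2, so B6 is forced; the remaining 4 elements need at least 2 more sets (each remaining set adds at most 2) — so at least 3 sets are needed, and 3 is optimal.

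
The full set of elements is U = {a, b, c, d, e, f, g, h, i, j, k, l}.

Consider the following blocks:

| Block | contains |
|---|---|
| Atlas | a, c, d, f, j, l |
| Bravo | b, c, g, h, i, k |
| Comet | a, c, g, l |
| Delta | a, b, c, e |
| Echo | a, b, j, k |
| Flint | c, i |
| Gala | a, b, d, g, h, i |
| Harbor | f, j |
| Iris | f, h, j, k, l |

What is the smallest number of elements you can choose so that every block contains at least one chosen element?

The 3 elements {a, c, f} hit every block.
No choice of 2 elements meets every block, so 3 is the minimum.

3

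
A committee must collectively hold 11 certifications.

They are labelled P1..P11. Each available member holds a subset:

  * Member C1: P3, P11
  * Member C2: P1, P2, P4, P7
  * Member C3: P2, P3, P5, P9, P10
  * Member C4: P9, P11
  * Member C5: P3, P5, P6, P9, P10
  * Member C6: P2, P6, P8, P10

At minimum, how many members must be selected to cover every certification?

4

C1 and C2 and C5 and C6 together: C1 ∪ C2 ∪ C5 ∪ C6 = {P1, P2, P3, P4, P5, P6, P7, P8, P9, P10, P11} — every certification is covered.
Only C6 contains P8, so C6 is forced; the remaining 7 certifications need at least 3 more members (each remaining member adds at most 3) — so at least 4 members are needed, and 4 is optimal.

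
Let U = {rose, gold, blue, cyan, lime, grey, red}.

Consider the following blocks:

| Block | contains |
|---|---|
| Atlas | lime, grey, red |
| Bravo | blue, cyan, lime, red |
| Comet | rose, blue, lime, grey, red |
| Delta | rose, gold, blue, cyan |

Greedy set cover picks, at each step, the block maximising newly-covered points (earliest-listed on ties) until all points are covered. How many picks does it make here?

Greedy: pick Comet (covers 5 new) → pick Delta (covers 2 new). Total picks: 2.

2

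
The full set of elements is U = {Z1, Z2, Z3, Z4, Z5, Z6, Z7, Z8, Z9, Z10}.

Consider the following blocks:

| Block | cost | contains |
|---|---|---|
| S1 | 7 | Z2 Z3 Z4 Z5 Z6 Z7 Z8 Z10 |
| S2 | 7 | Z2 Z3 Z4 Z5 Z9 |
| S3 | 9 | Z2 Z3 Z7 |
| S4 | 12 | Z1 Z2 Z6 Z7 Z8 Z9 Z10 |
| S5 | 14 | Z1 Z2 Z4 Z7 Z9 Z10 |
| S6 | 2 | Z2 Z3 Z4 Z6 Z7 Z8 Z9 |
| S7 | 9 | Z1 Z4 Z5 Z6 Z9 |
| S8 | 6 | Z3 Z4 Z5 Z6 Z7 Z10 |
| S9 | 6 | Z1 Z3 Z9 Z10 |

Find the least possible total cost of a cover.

13

S1, S9 together cover every element (S1 ∪ S9 = {Z1, Z2, Z3, Z4, Z5, Z6, Z7, Z8, Z9, Z10}); total cost 7 + 6 = 13.
The greedy pick S6, S8, S9 costs 14; no covering selection beats 13.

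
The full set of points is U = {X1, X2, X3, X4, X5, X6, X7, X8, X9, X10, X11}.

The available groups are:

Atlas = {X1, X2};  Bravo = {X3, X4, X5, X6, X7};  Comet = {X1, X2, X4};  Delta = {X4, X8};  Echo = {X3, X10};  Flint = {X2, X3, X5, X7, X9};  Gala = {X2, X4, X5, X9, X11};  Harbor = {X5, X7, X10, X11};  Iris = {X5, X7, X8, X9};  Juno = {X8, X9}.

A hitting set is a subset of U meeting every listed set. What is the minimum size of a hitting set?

4

Take H = {X2, X5, X8, X10}. Each listed group contains at least one of these, so H is a hitting set of size 4.
No choice of 3 points meets every group, so 4 is the minimum.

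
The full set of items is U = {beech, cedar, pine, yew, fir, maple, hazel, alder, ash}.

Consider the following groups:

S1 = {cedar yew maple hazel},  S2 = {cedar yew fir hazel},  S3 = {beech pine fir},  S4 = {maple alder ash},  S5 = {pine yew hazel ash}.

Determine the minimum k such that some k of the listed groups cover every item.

3

Take {S2, S3, S4}. Their union is {beech, cedar, pine, yew, fir, maple, hazel, alder, ash}, which is all 9 items.
Each group has at most 4 items, and 2·4 = 8 < 9 — so at least 3 groups are needed, and 3 is optimal.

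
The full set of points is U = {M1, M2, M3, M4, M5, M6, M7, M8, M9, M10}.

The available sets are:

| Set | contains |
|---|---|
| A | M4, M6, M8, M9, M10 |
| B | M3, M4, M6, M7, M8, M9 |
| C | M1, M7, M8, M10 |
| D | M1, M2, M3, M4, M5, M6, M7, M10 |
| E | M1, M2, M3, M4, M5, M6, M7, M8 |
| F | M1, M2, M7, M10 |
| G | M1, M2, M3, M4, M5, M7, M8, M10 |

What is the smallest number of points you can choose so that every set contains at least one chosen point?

2

Take H = {M7, M8}. Each listed set contains at least one of these, so H is a hitting set of size 2.
No single point lies in every set, so at least 2 are needed and 2 is optimal.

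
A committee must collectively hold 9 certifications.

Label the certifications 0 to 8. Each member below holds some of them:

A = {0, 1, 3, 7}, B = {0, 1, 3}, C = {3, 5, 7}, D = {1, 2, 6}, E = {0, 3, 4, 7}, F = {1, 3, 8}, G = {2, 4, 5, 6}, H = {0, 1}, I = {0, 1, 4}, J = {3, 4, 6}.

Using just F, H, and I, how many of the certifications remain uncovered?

Union of F, H, I = {0, 1, 3, 4, 8}.
Not covered: 2, 5, 6, 7 — 4 certifications.

4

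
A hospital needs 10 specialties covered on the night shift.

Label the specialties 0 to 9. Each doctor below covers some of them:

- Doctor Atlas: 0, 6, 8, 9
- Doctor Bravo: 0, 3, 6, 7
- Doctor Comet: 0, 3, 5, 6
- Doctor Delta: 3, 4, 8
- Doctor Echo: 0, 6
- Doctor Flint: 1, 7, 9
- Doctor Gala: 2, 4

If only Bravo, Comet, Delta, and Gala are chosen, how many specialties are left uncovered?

Union of Bravo, Comet, Delta, Gala = {0, 2, 3, 4, 5, 6, 7, 8}.
Not covered: 1, 9 — 2 specialties.

2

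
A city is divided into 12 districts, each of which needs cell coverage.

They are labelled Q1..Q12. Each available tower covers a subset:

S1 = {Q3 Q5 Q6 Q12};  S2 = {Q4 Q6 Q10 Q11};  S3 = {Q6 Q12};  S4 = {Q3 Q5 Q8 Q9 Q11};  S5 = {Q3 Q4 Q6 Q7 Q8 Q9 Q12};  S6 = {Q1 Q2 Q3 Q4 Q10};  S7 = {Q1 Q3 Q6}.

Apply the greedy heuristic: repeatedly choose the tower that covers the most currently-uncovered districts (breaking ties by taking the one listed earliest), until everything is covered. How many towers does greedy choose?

Greedy: pick S5 (covers 7 new) → pick S6 (covers 3 new) → pick S4 (covers 2 new). Total picks: 3.

3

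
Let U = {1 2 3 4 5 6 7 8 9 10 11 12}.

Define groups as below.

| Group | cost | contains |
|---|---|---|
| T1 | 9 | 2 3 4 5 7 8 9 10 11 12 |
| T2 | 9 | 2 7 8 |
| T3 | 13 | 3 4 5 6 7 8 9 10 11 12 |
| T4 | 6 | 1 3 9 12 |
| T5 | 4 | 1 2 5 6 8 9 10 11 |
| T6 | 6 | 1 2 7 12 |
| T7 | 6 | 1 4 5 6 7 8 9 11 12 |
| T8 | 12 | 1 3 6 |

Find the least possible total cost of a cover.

T1, T5 together cover every item (T1 ∪ T5 = {1, 2, 3, 4, 5, 6, 7, 8, 9, 10, 11, 12}); total cost 9 + 4 = 13.
The greedy pick T5, T7, T4 costs 16; no covering selection beats 13.

13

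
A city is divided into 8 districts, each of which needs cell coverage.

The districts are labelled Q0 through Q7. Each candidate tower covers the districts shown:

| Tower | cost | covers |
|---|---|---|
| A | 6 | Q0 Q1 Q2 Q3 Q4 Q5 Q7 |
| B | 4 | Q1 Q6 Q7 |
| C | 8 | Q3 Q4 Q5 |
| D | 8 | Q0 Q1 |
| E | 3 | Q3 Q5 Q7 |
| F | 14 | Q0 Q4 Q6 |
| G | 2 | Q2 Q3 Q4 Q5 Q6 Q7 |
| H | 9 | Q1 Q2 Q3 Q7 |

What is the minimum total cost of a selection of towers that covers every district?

A, G together cover every district (A ∪ G = {Q0, Q1, Q2, Q3, Q4, Q5, Q6, Q7}); total cost 6 + 2 = 8.
No covering selection has total cost below 8.

8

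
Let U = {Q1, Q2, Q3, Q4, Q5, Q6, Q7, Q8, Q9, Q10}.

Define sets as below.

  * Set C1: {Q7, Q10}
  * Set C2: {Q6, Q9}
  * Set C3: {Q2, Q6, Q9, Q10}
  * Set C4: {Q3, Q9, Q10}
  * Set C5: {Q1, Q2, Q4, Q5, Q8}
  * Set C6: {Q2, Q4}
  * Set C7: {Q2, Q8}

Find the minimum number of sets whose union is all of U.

4

C1, C3, C4, and C5 cover everything between them: the union {Q1, Q2, Q3, Q4, Q5, Q6, Q7, Q8, Q9, Q10} is all of U.
No 3 of the 7 sets cover everything (all 35 combinations miss at least one element), so 4 is optimal.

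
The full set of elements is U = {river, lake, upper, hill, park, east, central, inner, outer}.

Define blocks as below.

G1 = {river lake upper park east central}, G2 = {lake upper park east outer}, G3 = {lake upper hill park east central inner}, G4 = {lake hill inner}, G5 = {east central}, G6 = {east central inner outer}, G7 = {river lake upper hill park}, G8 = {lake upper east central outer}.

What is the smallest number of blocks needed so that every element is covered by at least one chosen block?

2

Take {G6, G7}. Their union is {river, lake, upper, hill, park, east, central, inner, outer}, which is all 9 elements.
No single block has all 9 elements (the largest, G3, has 7), so 2 is optimal.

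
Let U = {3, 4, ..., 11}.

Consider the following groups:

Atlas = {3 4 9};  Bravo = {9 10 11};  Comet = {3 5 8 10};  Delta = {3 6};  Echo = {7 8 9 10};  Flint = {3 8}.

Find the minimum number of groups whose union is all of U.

Take {Atlas, Bravo, Comet, Delta, Echo}. Their union is {3, 4, 5, 6, 7, 8, 9, 10, 11}, which is all 9 elements.
No 4 of the 6 groups cover everything (all 15 combinations miss at least one element), so 5 is optimal.

5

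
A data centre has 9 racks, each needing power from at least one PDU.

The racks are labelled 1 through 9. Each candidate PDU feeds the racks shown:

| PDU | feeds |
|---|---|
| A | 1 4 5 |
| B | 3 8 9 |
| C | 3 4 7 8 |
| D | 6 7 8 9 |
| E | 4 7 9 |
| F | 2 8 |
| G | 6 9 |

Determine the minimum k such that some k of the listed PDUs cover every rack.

4

A and B and D and F together: A ∪ B ∪ D ∪ F = {1, 2, 3, 4, 5, 6, 7, 8, 9} — every rack is covered.
Only F contains 2, so F is forced; the remaining 7 racks need at least 3 more PDUs (each remaining PDU adds at most 3) — so at least 4 PDUs are needed, and 4 is optimal.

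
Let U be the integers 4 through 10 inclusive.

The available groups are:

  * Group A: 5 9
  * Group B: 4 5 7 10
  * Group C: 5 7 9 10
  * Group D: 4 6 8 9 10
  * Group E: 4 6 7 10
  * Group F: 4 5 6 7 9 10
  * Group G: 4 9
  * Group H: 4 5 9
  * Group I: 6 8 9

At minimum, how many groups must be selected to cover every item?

B and D together: B ∪ D = {4, 5, 6, 7, 8, 9, 10} — every item is covered.
No single group has all 7 items (the largest, F, has 6), so 2 is optimal.

2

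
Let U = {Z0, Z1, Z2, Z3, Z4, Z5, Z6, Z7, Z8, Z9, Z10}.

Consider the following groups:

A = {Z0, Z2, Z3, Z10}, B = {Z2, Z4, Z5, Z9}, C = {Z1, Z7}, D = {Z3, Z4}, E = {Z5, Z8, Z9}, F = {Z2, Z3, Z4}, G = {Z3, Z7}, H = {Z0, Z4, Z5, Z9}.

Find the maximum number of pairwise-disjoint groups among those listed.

C, D, E are pairwise disjoint (C={Z1,Z7}; D={Z3,Z4}; E={Z5,Z8,Z9}).
Every remaining group overlaps one of these, and no 4 of the listed groups are pairwise disjoint, so 3 is the maximum.

3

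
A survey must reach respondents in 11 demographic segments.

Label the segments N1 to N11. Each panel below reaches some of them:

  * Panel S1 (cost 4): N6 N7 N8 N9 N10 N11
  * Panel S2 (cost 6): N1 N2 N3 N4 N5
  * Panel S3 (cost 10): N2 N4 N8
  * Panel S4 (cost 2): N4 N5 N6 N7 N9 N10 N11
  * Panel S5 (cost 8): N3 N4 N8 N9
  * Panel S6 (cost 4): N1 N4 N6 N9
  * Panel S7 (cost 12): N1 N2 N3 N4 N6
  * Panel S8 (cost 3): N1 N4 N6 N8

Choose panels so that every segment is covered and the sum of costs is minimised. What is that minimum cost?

10

S1, S2 together cover every segment (S1 ∪ S2 = {N1, N2, N3, N4, N5, N6, N7, N8, N9, N10, N11}); total cost 4 + 6 = 10.
The greedy pick S4, S8, S2 costs 11; no covering selection beats 10.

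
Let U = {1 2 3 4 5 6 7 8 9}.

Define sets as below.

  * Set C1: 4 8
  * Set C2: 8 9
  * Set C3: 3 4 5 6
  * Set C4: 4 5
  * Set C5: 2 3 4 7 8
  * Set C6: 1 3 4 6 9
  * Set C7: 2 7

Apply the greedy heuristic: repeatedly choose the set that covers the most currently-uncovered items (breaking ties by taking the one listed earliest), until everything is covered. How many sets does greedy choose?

3

Greedy: pick C5 (covers 5 new) → pick C6 (covers 3 new) → pick C3 (covers 1 new). Total picks: 3.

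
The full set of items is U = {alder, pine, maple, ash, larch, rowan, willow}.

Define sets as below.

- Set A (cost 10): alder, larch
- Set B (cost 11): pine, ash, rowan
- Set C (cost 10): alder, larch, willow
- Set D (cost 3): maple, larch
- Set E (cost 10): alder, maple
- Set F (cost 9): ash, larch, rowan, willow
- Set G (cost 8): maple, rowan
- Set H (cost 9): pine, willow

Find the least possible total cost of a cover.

24

B, C, D together cover every item (B ∪ C ∪ D = {alder, pine, maple, ash, larch, rowan, willow}); total cost 11 + 10 + 3 = 24.
The greedy pick D, F, H, A costs 31; no covering selection beats 24.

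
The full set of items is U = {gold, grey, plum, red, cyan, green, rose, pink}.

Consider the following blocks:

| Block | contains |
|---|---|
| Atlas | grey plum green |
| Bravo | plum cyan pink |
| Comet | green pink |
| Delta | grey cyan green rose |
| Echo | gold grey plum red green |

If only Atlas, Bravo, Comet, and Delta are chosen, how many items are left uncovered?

2

Union of Atlas, Bravo, Comet, Delta = {grey, plum, cyan, green, rose, pink}.
Not covered: gold, red — 2 items.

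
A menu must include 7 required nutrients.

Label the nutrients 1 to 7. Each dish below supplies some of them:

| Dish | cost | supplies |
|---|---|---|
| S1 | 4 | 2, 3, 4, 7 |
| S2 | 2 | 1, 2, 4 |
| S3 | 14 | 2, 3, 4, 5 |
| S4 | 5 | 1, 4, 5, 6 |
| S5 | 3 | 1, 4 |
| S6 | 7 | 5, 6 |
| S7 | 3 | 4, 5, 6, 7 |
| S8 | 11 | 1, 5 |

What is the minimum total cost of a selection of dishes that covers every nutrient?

9

S1, S2, S7 together cover every nutrient (S1 ∪ S2 ∪ S7 = {1, 2, 3, 4, 5, 6, 7}); total cost 4 + 2 + 3 = 9.
No covering selection has total cost below 9.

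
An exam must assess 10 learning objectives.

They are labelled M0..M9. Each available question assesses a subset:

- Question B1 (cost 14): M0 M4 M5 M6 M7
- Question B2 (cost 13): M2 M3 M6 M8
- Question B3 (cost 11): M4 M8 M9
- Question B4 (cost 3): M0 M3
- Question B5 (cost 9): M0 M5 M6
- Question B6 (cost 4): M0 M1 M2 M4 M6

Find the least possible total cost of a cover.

B1, B3, B4, B6 together cover every objective (B1 ∪ B3 ∪ B4 ∪ B6 = {M0, M1, M2, M3, M4, M5, M6, M7, M8, M9}); total cost 14 + 11 + 3 + 4 = 32.
No covering selection has total cost below 32.

32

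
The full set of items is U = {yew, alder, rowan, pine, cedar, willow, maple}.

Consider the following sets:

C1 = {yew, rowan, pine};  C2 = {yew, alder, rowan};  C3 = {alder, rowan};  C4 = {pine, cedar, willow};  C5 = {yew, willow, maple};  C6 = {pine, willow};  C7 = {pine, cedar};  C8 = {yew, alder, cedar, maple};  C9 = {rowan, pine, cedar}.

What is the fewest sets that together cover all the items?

Take {C3, C5, C9}. Their union is {yew, alder, rowan, pine, cedar, willow, maple}, which is all 7 items.
No 2 of the 9 sets cover everything (all 36 combinations miss at least one item), so 3 is optimal.

3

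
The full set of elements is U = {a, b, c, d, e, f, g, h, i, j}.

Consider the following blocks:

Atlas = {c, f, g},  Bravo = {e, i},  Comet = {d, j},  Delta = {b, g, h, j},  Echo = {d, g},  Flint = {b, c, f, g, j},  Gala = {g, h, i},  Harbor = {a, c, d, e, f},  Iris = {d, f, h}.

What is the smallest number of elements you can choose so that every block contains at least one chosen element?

3

T = {d, g, i} meets every block (each contains at least one member of T), and |T| = 3.
The blocks Atlas, Bravo, Comet are pairwise disjoint, so any hitting set needs a separate element for each — at least 3. Hence 3 is optimal.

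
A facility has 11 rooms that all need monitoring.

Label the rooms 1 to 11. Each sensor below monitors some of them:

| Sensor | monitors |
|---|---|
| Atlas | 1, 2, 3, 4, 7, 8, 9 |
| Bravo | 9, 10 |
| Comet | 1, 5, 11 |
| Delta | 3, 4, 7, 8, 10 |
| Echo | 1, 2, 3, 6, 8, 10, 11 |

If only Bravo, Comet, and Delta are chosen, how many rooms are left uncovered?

2

Union of Bravo, Comet, Delta = {1, 3, 4, 5, 7, 8, 9, 10, 11}.
Not covered: 2, 6 — 2 rooms.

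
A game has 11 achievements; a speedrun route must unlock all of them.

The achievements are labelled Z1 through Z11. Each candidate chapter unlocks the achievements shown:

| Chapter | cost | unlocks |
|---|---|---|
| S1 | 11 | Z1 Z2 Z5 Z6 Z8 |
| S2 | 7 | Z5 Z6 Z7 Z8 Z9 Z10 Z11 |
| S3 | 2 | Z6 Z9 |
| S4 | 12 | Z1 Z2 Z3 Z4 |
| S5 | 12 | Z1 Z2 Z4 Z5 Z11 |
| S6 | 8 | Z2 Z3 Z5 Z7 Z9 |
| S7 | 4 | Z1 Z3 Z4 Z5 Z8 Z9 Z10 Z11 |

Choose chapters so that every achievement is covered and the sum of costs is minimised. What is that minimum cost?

14

S3, S6, S7 together cover every achievement (S3 ∪ S6 ∪ S7 = {Z1, Z2, Z3, Z4, Z5, Z6, Z7, Z8, Z9, Z10, Z11}); total cost 2 + 8 + 4 = 14.
No covering selection has total cost below 14.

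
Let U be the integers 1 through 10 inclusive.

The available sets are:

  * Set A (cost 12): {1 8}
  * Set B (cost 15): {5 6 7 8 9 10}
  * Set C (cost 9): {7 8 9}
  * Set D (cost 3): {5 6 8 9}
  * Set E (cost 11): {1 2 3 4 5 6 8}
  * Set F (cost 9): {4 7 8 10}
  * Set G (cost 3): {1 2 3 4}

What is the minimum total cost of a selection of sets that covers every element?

D, F, G together cover every element (D ∪ F ∪ G = {1, 2, 3, 4, 5, 6, 7, 8, 9, 10}); total cost 3 + 9 + 3 = 15.
No covering selection has total cost below 15.

15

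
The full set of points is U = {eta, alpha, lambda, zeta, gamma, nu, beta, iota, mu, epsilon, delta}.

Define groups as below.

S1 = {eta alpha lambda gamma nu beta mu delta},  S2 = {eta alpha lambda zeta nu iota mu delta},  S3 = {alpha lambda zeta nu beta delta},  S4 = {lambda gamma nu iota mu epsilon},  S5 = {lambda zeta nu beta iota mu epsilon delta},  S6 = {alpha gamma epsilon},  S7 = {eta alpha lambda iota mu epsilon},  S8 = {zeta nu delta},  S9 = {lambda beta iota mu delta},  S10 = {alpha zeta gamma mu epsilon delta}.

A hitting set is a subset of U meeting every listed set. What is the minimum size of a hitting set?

Take H = {epsilon, delta}. Each listed group contains at least one of these, so H is a hitting set of size 2.
The groups S7, S8 are pairwise disjoint, so any hitting set needs a separate point for each — at least 2. Hence 2 is optimal.

2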